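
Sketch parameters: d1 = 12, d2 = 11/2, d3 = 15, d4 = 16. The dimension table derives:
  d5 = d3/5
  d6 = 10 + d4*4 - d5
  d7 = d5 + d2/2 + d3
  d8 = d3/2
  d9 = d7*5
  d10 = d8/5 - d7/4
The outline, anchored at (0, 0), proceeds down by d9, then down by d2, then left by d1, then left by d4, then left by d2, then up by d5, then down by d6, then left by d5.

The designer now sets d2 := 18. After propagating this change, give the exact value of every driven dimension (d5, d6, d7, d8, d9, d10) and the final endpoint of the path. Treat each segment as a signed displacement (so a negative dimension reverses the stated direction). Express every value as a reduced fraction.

Apply edit: d2 := 18
  d5 = d3/5 = 3
  d6 = 10 + d4*4 - d5 = 71
  d7 = d5 + d2/2 + d3 = 27
  d8 = d3/2 = 15/2
  d9 = d7*5 = 135
  d10 = d8/5 - d7/4 = -21/4
Walk from origin (0, 0):
  seg 1: down by d9 = 135 → (0, -135)
  seg 2: down by d2 = 18 → (0, -153)
  seg 3: left by d1 = 12 → (-12, -153)
  seg 4: left by d4 = 16 → (-28, -153)
  seg 5: left by d2 = 18 → (-46, -153)
  seg 6: up by d5 = 3 → (-46, -150)
  seg 7: down by d6 = 71 → (-46, -221)
  seg 8: left by d5 = 3 → (-49, -221)

d5 = 3
d6 = 71
d7 = 27
d8 = 15/2
d9 = 135
d10 = -21/4
endpoint = (-49, -221)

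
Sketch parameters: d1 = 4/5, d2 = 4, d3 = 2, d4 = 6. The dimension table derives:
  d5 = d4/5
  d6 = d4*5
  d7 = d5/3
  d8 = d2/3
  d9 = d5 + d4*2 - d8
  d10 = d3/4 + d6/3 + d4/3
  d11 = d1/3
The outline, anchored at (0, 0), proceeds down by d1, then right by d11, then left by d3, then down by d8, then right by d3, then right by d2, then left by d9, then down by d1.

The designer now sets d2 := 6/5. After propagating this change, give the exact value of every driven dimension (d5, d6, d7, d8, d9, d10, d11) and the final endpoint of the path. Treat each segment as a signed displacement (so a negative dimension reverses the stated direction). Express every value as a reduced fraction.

d5 = 6/5
d6 = 30
d7 = 2/5
d8 = 2/5
d9 = 64/5
d10 = 25/2
d11 = 4/15
endpoint = (-34/3, -2)

Apply edit: d2 := 6/5
  d5 = d4/5 = 6/5
  d6 = d4*5 = 30
  d7 = d5/3 = 2/5
  d8 = d2/3 = 2/5
  d9 = d5 + d4*2 - d8 = 64/5
  d10 = d3/4 + d6/3 + d4/3 = 25/2
  d11 = d1/3 = 4/15
Walk from origin (0, 0):
  seg 1: down by d1 = 4/5 → (0, -4/5)
  seg 2: right by d11 = 4/15 → (4/15, -4/5)
  seg 3: left by d3 = 2 → (-26/15, -4/5)
  seg 4: down by d8 = 2/5 → (-26/15, -6/5)
  seg 5: right by d3 = 2 → (4/15, -6/5)
  seg 6: right by d2 = 6/5 → (22/15, -6/5)
  seg 7: left by d9 = 64/5 → (-34/3, -6/5)
  seg 8: down by d1 = 4/5 → (-34/3, -2)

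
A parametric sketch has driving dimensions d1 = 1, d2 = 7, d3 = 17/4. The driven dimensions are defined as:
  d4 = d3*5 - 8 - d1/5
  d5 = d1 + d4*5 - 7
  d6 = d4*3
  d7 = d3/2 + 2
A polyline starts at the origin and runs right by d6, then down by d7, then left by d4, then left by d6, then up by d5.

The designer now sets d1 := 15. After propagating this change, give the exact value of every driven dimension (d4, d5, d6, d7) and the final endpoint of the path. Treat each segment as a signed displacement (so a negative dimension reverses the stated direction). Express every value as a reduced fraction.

d4 = 41/4
d5 = 237/4
d6 = 123/4
d7 = 33/8
endpoint = (-41/4, 441/8)

Apply edit: d1 := 15
  d4 = d3*5 - 8 - d1/5 = 41/4
  d5 = d1 + d4*5 - 7 = 237/4
  d6 = d4*3 = 123/4
  d7 = d3/2 + 2 = 33/8
Walk from origin (0, 0):
  seg 1: right by d6 = 123/4 → (123/4, 0)
  seg 2: down by d7 = 33/8 → (123/4, -33/8)
  seg 3: left by d4 = 41/4 → (41/2, -33/8)
  seg 4: left by d6 = 123/4 → (-41/4, -33/8)
  seg 5: up by d5 = 237/4 → (-41/4, 441/8)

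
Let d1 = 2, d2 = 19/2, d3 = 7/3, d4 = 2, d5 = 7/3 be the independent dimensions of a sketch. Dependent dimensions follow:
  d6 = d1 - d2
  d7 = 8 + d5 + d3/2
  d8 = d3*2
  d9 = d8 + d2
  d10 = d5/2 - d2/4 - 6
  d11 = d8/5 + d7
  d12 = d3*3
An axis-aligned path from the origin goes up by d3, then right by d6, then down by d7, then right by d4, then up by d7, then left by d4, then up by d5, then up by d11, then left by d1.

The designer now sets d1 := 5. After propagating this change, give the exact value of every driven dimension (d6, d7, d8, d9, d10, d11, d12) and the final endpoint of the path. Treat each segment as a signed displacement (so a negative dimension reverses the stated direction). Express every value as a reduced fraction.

Apply edit: d1 := 5
  d6 = d1 - d2 = -9/2
  d7 = 8 + d5 + d3/2 = 23/2
  d8 = d3*2 = 14/3
  d9 = d8 + d2 = 85/6
  d10 = d5/2 - d2/4 - 6 = -173/24
  d11 = d8/5 + d7 = 373/30
  d12 = d3*3 = 7
Walk from origin (0, 0):
  seg 1: up by d3 = 7/3 → (0, 7/3)
  seg 2: right by d6 = -9/2 → (-9/2, 7/3)
  seg 3: down by d7 = 23/2 → (-9/2, -55/6)
  seg 4: right by d4 = 2 → (-5/2, -55/6)
  seg 5: up by d7 = 23/2 → (-5/2, 7/3)
  seg 6: left by d4 = 2 → (-9/2, 7/3)
  seg 7: up by d5 = 7/3 → (-9/2, 14/3)
  seg 8: up by d11 = 373/30 → (-9/2, 171/10)
  seg 9: left by d1 = 5 → (-19/2, 171/10)

d6 = -9/2
d7 = 23/2
d8 = 14/3
d9 = 85/6
d10 = -173/24
d11 = 373/30
d12 = 7
endpoint = (-19/2, 171/10)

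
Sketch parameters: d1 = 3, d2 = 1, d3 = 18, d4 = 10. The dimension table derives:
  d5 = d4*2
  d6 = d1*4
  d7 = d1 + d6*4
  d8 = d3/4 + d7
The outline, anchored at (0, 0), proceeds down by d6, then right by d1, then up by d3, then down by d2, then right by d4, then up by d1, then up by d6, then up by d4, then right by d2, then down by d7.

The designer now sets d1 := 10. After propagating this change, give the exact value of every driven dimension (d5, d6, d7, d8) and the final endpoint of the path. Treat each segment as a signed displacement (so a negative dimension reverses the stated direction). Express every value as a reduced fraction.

d5 = 20
d6 = 40
d7 = 170
d8 = 349/2
endpoint = (21, -133)

Apply edit: d1 := 10
  d5 = d4*2 = 20
  d6 = d1*4 = 40
  d7 = d1 + d6*4 = 170
  d8 = d3/4 + d7 = 349/2
Walk from origin (0, 0):
  seg 1: down by d6 = 40 → (0, -40)
  seg 2: right by d1 = 10 → (10, -40)
  seg 3: up by d3 = 18 → (10, -22)
  seg 4: down by d2 = 1 → (10, -23)
  seg 5: right by d4 = 10 → (20, -23)
  seg 6: up by d1 = 10 → (20, -13)
  seg 7: up by d6 = 40 → (20, 27)
  seg 8: up by d4 = 10 → (20, 37)
  seg 9: right by d2 = 1 → (21, 37)
  seg 10: down by d7 = 170 → (21, -133)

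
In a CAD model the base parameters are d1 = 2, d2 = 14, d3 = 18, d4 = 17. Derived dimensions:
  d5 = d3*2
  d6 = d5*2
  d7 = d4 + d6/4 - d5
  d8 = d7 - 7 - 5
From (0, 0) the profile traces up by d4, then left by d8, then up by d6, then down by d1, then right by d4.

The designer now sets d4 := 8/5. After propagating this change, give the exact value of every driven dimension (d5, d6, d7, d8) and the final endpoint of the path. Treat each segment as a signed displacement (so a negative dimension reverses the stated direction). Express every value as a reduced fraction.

d5 = 36
d6 = 72
d7 = -82/5
d8 = -142/5
endpoint = (30, 358/5)

Apply edit: d4 := 8/5
  d5 = d3*2 = 36
  d6 = d5*2 = 72
  d7 = d4 + d6/4 - d5 = -82/5
  d8 = d7 - 7 - 5 = -142/5
Walk from origin (0, 0):
  seg 1: up by d4 = 8/5 → (0, 8/5)
  seg 2: left by d8 = -142/5 → (142/5, 8/5)
  seg 3: up by d6 = 72 → (142/5, 368/5)
  seg 4: down by d1 = 2 → (142/5, 358/5)
  seg 5: right by d4 = 8/5 → (30, 358/5)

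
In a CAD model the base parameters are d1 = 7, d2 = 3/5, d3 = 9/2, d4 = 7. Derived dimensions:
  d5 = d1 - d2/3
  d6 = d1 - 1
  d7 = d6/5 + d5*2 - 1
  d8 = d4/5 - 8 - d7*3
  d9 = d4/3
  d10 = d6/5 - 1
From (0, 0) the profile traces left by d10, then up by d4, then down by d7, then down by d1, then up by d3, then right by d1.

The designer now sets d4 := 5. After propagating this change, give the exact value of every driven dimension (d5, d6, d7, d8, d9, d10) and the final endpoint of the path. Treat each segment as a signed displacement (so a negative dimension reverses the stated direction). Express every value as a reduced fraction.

d5 = 34/5
d6 = 6
d7 = 69/5
d8 = -242/5
d9 = 5/3
d10 = 1/5
endpoint = (34/5, -113/10)

Apply edit: d4 := 5
  d5 = d1 - d2/3 = 34/5
  d6 = d1 - 1 = 6
  d7 = d6/5 + d5*2 - 1 = 69/5
  d8 = d4/5 - 8 - d7*3 = -242/5
  d9 = d4/3 = 5/3
  d10 = d6/5 - 1 = 1/5
Walk from origin (0, 0):
  seg 1: left by d10 = 1/5 → (-1/5, 0)
  seg 2: up by d4 = 5 → (-1/5, 5)
  seg 3: down by d7 = 69/5 → (-1/5, -44/5)
  seg 4: down by d1 = 7 → (-1/5, -79/5)
  seg 5: up by d3 = 9/2 → (-1/5, -113/10)
  seg 6: right by d1 = 7 → (34/5, -113/10)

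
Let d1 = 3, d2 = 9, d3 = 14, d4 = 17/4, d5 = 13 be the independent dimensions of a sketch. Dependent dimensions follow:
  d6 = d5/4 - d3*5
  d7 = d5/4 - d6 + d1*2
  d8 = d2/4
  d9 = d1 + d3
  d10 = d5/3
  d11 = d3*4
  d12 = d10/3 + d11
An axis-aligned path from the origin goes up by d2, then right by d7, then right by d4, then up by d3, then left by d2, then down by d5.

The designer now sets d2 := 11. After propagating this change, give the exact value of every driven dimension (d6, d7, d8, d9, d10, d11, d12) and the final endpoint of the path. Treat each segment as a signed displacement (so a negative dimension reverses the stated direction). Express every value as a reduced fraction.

Apply edit: d2 := 11
  d6 = d5/4 - d3*5 = -267/4
  d7 = d5/4 - d6 + d1*2 = 76
  d8 = d2/4 = 11/4
  d9 = d1 + d3 = 17
  d10 = d5/3 = 13/3
  d11 = d3*4 = 56
  d12 = d10/3 + d11 = 517/9
Walk from origin (0, 0):
  seg 1: up by d2 = 11 → (0, 11)
  seg 2: right by d7 = 76 → (76, 11)
  seg 3: right by d4 = 17/4 → (321/4, 11)
  seg 4: up by d3 = 14 → (321/4, 25)
  seg 5: left by d2 = 11 → (277/4, 25)
  seg 6: down by d5 = 13 → (277/4, 12)

d6 = -267/4
d7 = 76
d8 = 11/4
d9 = 17
d10 = 13/3
d11 = 56
d12 = 517/9
endpoint = (277/4, 12)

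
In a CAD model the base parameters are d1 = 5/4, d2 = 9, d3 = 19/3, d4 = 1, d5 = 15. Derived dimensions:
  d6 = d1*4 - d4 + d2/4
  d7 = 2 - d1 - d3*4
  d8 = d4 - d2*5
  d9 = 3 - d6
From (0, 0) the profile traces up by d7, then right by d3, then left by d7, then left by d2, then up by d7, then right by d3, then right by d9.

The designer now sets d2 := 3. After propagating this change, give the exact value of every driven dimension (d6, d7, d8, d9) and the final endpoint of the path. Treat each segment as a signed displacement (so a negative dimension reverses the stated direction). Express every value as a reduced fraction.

d6 = 19/4
d7 = -295/12
d8 = -14
d9 = -7/4
endpoint = (65/2, -295/6)

Apply edit: d2 := 3
  d6 = d1*4 - d4 + d2/4 = 19/4
  d7 = 2 - d1 - d3*4 = -295/12
  d8 = d4 - d2*5 = -14
  d9 = 3 - d6 = -7/4
Walk from origin (0, 0):
  seg 1: up by d7 = -295/12 → (0, -295/12)
  seg 2: right by d3 = 19/3 → (19/3, -295/12)
  seg 3: left by d7 = -295/12 → (371/12, -295/12)
  seg 4: left by d2 = 3 → (335/12, -295/12)
  seg 5: up by d7 = -295/12 → (335/12, -295/6)
  seg 6: right by d3 = 19/3 → (137/4, -295/6)
  seg 7: right by d9 = -7/4 → (65/2, -295/6)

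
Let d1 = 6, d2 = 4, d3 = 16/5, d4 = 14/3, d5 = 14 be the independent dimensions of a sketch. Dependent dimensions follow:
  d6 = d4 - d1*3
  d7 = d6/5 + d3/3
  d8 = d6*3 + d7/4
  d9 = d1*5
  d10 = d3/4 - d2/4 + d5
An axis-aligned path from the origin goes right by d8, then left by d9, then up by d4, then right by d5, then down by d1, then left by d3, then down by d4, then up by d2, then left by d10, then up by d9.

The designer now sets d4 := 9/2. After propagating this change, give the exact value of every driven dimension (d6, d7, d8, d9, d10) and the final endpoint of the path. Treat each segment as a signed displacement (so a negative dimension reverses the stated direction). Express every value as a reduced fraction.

Apply edit: d4 := 9/2
  d6 = d4 - d1*3 = -27/2
  d7 = d6/5 + d3/3 = -49/30
  d8 = d6*3 + d7/4 = -4909/120
  d9 = d1*5 = 30
  d10 = d3/4 - d2/4 + d5 = 69/5
Walk from origin (0, 0):
  seg 1: right by d8 = -4909/120 → (-4909/120, 0)
  seg 2: left by d9 = 30 → (-8509/120, 0)
  seg 3: up by d4 = 9/2 → (-8509/120, 9/2)
  seg 4: right by d5 = 14 → (-6829/120, 9/2)
  seg 5: down by d1 = 6 → (-6829/120, -3/2)
  seg 6: left by d3 = 16/5 → (-7213/120, -3/2)
  seg 7: down by d4 = 9/2 → (-7213/120, -6)
  seg 8: up by d2 = 4 → (-7213/120, -2)
  seg 9: left by d10 = 69/5 → (-8869/120, -2)
  seg 10: up by d9 = 30 → (-8869/120, 28)

d6 = -27/2
d7 = -49/30
d8 = -4909/120
d9 = 30
d10 = 69/5
endpoint = (-8869/120, 28)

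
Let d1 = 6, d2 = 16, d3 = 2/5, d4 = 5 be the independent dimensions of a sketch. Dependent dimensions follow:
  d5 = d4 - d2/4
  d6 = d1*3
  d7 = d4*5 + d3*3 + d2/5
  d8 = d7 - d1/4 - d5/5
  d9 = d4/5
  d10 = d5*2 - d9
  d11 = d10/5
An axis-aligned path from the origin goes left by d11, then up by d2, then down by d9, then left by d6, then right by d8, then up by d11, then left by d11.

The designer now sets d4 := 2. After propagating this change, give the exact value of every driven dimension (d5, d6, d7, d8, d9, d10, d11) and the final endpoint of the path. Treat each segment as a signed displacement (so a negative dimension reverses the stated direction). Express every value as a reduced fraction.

Apply edit: d4 := 2
  d5 = d4 - d2/4 = -2
  d6 = d1*3 = 18
  d7 = d4*5 + d3*3 + d2/5 = 72/5
  d8 = d7 - d1/4 - d5/5 = 133/10
  d9 = d4/5 = 2/5
  d10 = d5*2 - d9 = -22/5
  d11 = d10/5 = -22/25
Walk from origin (0, 0):
  seg 1: left by d11 = -22/25 → (22/25, 0)
  seg 2: up by d2 = 16 → (22/25, 16)
  seg 3: down by d9 = 2/5 → (22/25, 78/5)
  seg 4: left by d6 = 18 → (-428/25, 78/5)
  seg 5: right by d8 = 133/10 → (-191/50, 78/5)
  seg 6: up by d11 = -22/25 → (-191/50, 368/25)
  seg 7: left by d11 = -22/25 → (-147/50, 368/25)

d5 = -2
d6 = 18
d7 = 72/5
d8 = 133/10
d9 = 2/5
d10 = -22/5
d11 = -22/25
endpoint = (-147/50, 368/25)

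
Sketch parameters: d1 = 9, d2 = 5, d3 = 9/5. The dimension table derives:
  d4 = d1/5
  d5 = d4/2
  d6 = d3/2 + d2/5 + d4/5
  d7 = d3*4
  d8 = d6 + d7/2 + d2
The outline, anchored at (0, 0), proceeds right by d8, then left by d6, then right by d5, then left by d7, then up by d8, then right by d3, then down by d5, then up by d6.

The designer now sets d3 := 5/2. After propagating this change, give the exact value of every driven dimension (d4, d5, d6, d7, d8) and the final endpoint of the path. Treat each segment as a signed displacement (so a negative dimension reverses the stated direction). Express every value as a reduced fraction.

d4 = 9/5
d5 = 9/10
d6 = 261/100
d7 = 10
d8 = 1261/100
endpoint = (17/5, 358/25)

Apply edit: d3 := 5/2
  d4 = d1/5 = 9/5
  d5 = d4/2 = 9/10
  d6 = d3/2 + d2/5 + d4/5 = 261/100
  d7 = d3*4 = 10
  d8 = d6 + d7/2 + d2 = 1261/100
Walk from origin (0, 0):
  seg 1: right by d8 = 1261/100 → (1261/100, 0)
  seg 2: left by d6 = 261/100 → (10, 0)
  seg 3: right by d5 = 9/10 → (109/10, 0)
  seg 4: left by d7 = 10 → (9/10, 0)
  seg 5: up by d8 = 1261/100 → (9/10, 1261/100)
  seg 6: right by d3 = 5/2 → (17/5, 1261/100)
  seg 7: down by d5 = 9/10 → (17/5, 1171/100)
  seg 8: up by d6 = 261/100 → (17/5, 358/25)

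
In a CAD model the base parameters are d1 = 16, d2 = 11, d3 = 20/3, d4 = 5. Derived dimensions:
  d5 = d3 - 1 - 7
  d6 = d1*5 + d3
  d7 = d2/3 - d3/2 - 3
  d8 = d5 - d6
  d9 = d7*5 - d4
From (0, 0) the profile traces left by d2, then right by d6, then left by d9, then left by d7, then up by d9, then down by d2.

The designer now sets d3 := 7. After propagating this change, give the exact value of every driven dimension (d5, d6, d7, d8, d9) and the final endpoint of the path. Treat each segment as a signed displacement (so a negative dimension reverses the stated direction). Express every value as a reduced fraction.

d5 = -1
d6 = 87
d7 = -17/6
d8 = -88
d9 = -115/6
endpoint = (98, -181/6)

Apply edit: d3 := 7
  d5 = d3 - 1 - 7 = -1
  d6 = d1*5 + d3 = 87
  d7 = d2/3 - d3/2 - 3 = -17/6
  d8 = d5 - d6 = -88
  d9 = d7*5 - d4 = -115/6
Walk from origin (0, 0):
  seg 1: left by d2 = 11 → (-11, 0)
  seg 2: right by d6 = 87 → (76, 0)
  seg 3: left by d9 = -115/6 → (571/6, 0)
  seg 4: left by d7 = -17/6 → (98, 0)
  seg 5: up by d9 = -115/6 → (98, -115/6)
  seg 6: down by d2 = 11 → (98, -181/6)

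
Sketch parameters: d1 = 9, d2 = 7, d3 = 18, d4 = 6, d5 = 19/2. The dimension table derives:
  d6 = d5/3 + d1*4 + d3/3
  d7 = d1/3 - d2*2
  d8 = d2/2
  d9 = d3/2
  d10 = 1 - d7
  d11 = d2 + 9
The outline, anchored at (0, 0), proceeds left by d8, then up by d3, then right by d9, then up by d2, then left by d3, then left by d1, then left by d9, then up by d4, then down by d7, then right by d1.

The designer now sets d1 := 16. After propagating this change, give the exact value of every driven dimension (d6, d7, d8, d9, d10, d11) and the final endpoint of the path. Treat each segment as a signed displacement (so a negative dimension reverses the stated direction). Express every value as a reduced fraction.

d6 = 439/6
d7 = -26/3
d8 = 7/2
d9 = 9
d10 = 29/3
d11 = 16
endpoint = (-43/2, 119/3)

Apply edit: d1 := 16
  d6 = d5/3 + d1*4 + d3/3 = 439/6
  d7 = d1/3 - d2*2 = -26/3
  d8 = d2/2 = 7/2
  d9 = d3/2 = 9
  d10 = 1 - d7 = 29/3
  d11 = d2 + 9 = 16
Walk from origin (0, 0):
  seg 1: left by d8 = 7/2 → (-7/2, 0)
  seg 2: up by d3 = 18 → (-7/2, 18)
  seg 3: right by d9 = 9 → (11/2, 18)
  seg 4: up by d2 = 7 → (11/2, 25)
  seg 5: left by d3 = 18 → (-25/2, 25)
  seg 6: left by d1 = 16 → (-57/2, 25)
  seg 7: left by d9 = 9 → (-75/2, 25)
  seg 8: up by d4 = 6 → (-75/2, 31)
  seg 9: down by d7 = -26/3 → (-75/2, 119/3)
  seg 10: right by d1 = 16 → (-43/2, 119/3)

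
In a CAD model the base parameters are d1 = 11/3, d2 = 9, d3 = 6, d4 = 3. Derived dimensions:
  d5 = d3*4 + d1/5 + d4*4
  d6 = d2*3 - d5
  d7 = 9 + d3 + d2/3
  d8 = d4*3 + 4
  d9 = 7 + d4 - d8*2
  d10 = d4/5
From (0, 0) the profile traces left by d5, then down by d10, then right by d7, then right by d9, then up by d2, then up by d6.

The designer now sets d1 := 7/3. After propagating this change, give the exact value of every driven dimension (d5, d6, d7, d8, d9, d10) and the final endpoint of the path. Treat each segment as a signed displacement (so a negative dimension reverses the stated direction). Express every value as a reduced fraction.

d5 = 547/15
d6 = -142/15
d7 = 18
d8 = 13
d9 = -16
d10 = 3/5
endpoint = (-517/15, -16/15)

Apply edit: d1 := 7/3
  d5 = d3*4 + d1/5 + d4*4 = 547/15
  d6 = d2*3 - d5 = -142/15
  d7 = 9 + d3 + d2/3 = 18
  d8 = d4*3 + 4 = 13
  d9 = 7 + d4 - d8*2 = -16
  d10 = d4/5 = 3/5
Walk from origin (0, 0):
  seg 1: left by d5 = 547/15 → (-547/15, 0)
  seg 2: down by d10 = 3/5 → (-547/15, -3/5)
  seg 3: right by d7 = 18 → (-277/15, -3/5)
  seg 4: right by d9 = -16 → (-517/15, -3/5)
  seg 5: up by d2 = 9 → (-517/15, 42/5)
  seg 6: up by d6 = -142/15 → (-517/15, -16/15)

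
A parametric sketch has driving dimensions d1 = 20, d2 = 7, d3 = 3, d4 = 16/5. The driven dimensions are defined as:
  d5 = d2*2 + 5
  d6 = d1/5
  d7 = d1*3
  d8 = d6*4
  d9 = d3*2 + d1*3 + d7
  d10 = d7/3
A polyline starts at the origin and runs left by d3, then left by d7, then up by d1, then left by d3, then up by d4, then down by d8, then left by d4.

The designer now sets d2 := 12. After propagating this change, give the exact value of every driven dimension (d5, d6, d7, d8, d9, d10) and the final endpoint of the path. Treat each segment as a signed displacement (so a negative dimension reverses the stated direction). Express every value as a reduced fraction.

d5 = 29
d6 = 4
d7 = 60
d8 = 16
d9 = 126
d10 = 20
endpoint = (-346/5, 36/5)

Apply edit: d2 := 12
  d5 = d2*2 + 5 = 29
  d6 = d1/5 = 4
  d7 = d1*3 = 60
  d8 = d6*4 = 16
  d9 = d3*2 + d1*3 + d7 = 126
  d10 = d7/3 = 20
Walk from origin (0, 0):
  seg 1: left by d3 = 3 → (-3, 0)
  seg 2: left by d7 = 60 → (-63, 0)
  seg 3: up by d1 = 20 → (-63, 20)
  seg 4: left by d3 = 3 → (-66, 20)
  seg 5: up by d4 = 16/5 → (-66, 116/5)
  seg 6: down by d8 = 16 → (-66, 36/5)
  seg 7: left by d4 = 16/5 → (-346/5, 36/5)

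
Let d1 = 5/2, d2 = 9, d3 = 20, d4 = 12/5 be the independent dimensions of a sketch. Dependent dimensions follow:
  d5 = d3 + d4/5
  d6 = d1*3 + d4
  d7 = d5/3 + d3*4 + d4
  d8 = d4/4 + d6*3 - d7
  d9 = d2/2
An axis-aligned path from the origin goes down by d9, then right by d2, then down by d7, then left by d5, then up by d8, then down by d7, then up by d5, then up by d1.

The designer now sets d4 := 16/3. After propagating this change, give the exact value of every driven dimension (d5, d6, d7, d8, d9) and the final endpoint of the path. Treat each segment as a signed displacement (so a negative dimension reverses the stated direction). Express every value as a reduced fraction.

Apply edit: d4 := 16/3
  d5 = d3 + d4/5 = 316/15
  d6 = d1*3 + d4 = 77/6
  d7 = d5/3 + d3*4 + d4 = 4156/45
  d8 = d4/4 + d6*3 - d7 = -4727/90
  d9 = d2/2 = 9/2
Walk from origin (0, 0):
  seg 1: down by d9 = 9/2 → (0, -9/2)
  seg 2: right by d2 = 9 → (9, -9/2)
  seg 3: down by d7 = 4156/45 → (9, -8717/90)
  seg 4: left by d5 = 316/15 → (-181/15, -8717/90)
  seg 5: up by d8 = -4727/90 → (-181/15, -6722/45)
  seg 6: down by d7 = 4156/45 → (-181/15, -3626/15)
  seg 7: up by d5 = 316/15 → (-181/15, -662/3)
  seg 8: up by d1 = 5/2 → (-181/15, -1309/6)

d5 = 316/15
d6 = 77/6
d7 = 4156/45
d8 = -4727/90
d9 = 9/2
endpoint = (-181/15, -1309/6)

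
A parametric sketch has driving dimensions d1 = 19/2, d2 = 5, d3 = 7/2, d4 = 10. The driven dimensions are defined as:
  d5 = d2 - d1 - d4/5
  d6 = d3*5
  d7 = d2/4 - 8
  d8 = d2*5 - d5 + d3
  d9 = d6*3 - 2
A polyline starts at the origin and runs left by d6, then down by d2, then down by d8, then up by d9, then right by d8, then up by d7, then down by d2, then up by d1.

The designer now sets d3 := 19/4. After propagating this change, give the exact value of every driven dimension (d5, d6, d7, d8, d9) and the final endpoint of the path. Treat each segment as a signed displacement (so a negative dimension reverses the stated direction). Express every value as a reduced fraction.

Apply edit: d3 := 19/4
  d5 = d2 - d1 - d4/5 = -13/2
  d6 = d3*5 = 95/4
  d7 = d2/4 - 8 = -27/4
  d8 = d2*5 - d5 + d3 = 145/4
  d9 = d6*3 - 2 = 277/4
Walk from origin (0, 0):
  seg 1: left by d6 = 95/4 → (-95/4, 0)
  seg 2: down by d2 = 5 → (-95/4, -5)
  seg 3: down by d8 = 145/4 → (-95/4, -165/4)
  seg 4: up by d9 = 277/4 → (-95/4, 28)
  seg 5: right by d8 = 145/4 → (25/2, 28)
  seg 6: up by d7 = -27/4 → (25/2, 85/4)
  seg 7: down by d2 = 5 → (25/2, 65/4)
  seg 8: up by d1 = 19/2 → (25/2, 103/4)

d5 = -13/2
d6 = 95/4
d7 = -27/4
d8 = 145/4
d9 = 277/4
endpoint = (25/2, 103/4)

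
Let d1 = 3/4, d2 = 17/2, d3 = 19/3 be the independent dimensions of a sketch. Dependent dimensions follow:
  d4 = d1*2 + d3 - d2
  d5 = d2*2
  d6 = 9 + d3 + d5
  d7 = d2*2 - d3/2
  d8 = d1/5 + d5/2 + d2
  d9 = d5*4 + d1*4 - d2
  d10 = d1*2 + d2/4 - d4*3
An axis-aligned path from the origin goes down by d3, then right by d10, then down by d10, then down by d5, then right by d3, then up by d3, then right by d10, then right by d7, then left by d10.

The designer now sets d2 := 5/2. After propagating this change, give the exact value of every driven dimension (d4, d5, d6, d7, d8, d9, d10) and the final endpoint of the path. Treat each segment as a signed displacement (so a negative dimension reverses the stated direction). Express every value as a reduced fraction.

Apply edit: d2 := 5/2
  d4 = d1*2 + d3 - d2 = 16/3
  d5 = d2*2 = 5
  d6 = 9 + d3 + d5 = 61/3
  d7 = d2*2 - d3/2 = 11/6
  d8 = d1/5 + d5/2 + d2 = 103/20
  d9 = d5*4 + d1*4 - d2 = 41/2
  d10 = d1*2 + d2/4 - d4*3 = -111/8
Walk from origin (0, 0):
  seg 1: down by d3 = 19/3 → (0, -19/3)
  seg 2: right by d10 = -111/8 → (-111/8, -19/3)
  seg 3: down by d10 = -111/8 → (-111/8, 181/24)
  seg 4: down by d5 = 5 → (-111/8, 61/24)
  seg 5: right by d3 = 19/3 → (-181/24, 61/24)
  seg 6: up by d3 = 19/3 → (-181/24, 71/8)
  seg 7: right by d10 = -111/8 → (-257/12, 71/8)
  seg 8: right by d7 = 11/6 → (-235/12, 71/8)
  seg 9: left by d10 = -111/8 → (-137/24, 71/8)

d4 = 16/3
d5 = 5
d6 = 61/3
d7 = 11/6
d8 = 103/20
d9 = 41/2
d10 = -111/8
endpoint = (-137/24, 71/8)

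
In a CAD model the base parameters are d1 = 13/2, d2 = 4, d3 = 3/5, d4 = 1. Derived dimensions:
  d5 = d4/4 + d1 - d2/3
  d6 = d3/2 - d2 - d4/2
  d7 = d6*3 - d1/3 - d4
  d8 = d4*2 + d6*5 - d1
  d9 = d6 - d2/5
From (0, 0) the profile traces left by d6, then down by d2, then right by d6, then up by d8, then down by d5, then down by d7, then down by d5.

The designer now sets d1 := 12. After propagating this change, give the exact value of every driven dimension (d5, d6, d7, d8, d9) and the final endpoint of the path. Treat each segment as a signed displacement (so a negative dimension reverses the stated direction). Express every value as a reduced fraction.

d5 = 131/12
d6 = -21/5
d7 = -88/5
d8 = -31
d9 = -5
endpoint = (0, -1177/30)

Apply edit: d1 := 12
  d5 = d4/4 + d1 - d2/3 = 131/12
  d6 = d3/2 - d2 - d4/2 = -21/5
  d7 = d6*3 - d1/3 - d4 = -88/5
  d8 = d4*2 + d6*5 - d1 = -31
  d9 = d6 - d2/5 = -5
Walk from origin (0, 0):
  seg 1: left by d6 = -21/5 → (21/5, 0)
  seg 2: down by d2 = 4 → (21/5, -4)
  seg 3: right by d6 = -21/5 → (0, -4)
  seg 4: up by d8 = -31 → (0, -35)
  seg 5: down by d5 = 131/12 → (0, -551/12)
  seg 6: down by d7 = -88/5 → (0, -1699/60)
  seg 7: down by d5 = 131/12 → (0, -1177/30)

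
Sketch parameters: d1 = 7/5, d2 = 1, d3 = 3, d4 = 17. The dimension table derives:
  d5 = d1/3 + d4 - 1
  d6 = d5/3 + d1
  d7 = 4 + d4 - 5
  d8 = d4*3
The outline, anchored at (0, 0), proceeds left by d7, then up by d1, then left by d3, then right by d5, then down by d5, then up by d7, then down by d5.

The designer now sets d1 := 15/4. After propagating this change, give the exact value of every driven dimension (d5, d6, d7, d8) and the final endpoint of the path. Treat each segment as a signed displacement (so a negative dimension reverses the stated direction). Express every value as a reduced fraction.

d5 = 69/4
d6 = 19/2
d7 = 16
d8 = 51
endpoint = (-7/4, -59/4)

Apply edit: d1 := 15/4
  d5 = d1/3 + d4 - 1 = 69/4
  d6 = d5/3 + d1 = 19/2
  d7 = 4 + d4 - 5 = 16
  d8 = d4*3 = 51
Walk from origin (0, 0):
  seg 1: left by d7 = 16 → (-16, 0)
  seg 2: up by d1 = 15/4 → (-16, 15/4)
  seg 3: left by d3 = 3 → (-19, 15/4)
  seg 4: right by d5 = 69/4 → (-7/4, 15/4)
  seg 5: down by d5 = 69/4 → (-7/4, -27/2)
  seg 6: up by d7 = 16 → (-7/4, 5/2)
  seg 7: down by d5 = 69/4 → (-7/4, -59/4)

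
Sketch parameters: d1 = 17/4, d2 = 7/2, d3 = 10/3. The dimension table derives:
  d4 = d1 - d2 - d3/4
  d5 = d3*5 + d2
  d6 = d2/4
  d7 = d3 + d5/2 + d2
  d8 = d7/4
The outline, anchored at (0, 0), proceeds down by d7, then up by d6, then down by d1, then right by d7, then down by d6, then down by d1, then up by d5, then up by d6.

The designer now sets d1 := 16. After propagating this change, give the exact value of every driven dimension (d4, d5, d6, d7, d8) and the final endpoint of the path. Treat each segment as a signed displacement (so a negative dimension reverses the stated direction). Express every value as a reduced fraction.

Apply edit: d1 := 16
  d4 = d1 - d2 - d3/4 = 35/3
  d5 = d3*5 + d2 = 121/6
  d6 = d2/4 = 7/8
  d7 = d3 + d5/2 + d2 = 203/12
  d8 = d7/4 = 203/48
Walk from origin (0, 0):
  seg 1: down by d7 = 203/12 → (0, -203/12)
  seg 2: up by d6 = 7/8 → (0, -385/24)
  seg 3: down by d1 = 16 → (0, -769/24)
  seg 4: right by d7 = 203/12 → (203/12, -769/24)
  seg 5: down by d6 = 7/8 → (203/12, -395/12)
  seg 6: down by d1 = 16 → (203/12, -587/12)
  seg 7: up by d5 = 121/6 → (203/12, -115/4)
  seg 8: up by d6 = 7/8 → (203/12, -223/8)

d4 = 35/3
d5 = 121/6
d6 = 7/8
d7 = 203/12
d8 = 203/48
endpoint = (203/12, -223/8)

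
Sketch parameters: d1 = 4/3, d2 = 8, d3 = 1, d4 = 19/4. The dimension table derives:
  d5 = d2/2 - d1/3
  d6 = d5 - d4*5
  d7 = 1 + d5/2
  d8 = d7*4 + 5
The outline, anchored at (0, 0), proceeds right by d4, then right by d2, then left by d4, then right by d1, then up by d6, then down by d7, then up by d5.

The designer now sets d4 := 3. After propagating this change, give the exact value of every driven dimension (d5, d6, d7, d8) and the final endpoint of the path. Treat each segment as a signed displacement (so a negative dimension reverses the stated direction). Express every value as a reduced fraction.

d5 = 32/9
d6 = -103/9
d7 = 25/9
d8 = 145/9
endpoint = (28/3, -32/3)

Apply edit: d4 := 3
  d5 = d2/2 - d1/3 = 32/9
  d6 = d5 - d4*5 = -103/9
  d7 = 1 + d5/2 = 25/9
  d8 = d7*4 + 5 = 145/9
Walk from origin (0, 0):
  seg 1: right by d4 = 3 → (3, 0)
  seg 2: right by d2 = 8 → (11, 0)
  seg 3: left by d4 = 3 → (8, 0)
  seg 4: right by d1 = 4/3 → (28/3, 0)
  seg 5: up by d6 = -103/9 → (28/3, -103/9)
  seg 6: down by d7 = 25/9 → (28/3, -128/9)
  seg 7: up by d5 = 32/9 → (28/3, -32/3)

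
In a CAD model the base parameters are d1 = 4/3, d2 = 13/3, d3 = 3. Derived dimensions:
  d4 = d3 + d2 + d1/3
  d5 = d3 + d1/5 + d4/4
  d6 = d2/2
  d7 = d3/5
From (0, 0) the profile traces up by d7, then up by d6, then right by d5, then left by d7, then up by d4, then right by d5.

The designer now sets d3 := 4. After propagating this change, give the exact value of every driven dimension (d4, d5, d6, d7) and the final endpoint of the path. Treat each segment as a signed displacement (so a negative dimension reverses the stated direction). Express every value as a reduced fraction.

d4 = 79/9
d5 = 1163/180
d6 = 13/6
d7 = 4/5
endpoint = (1091/90, 1057/90)

Apply edit: d3 := 4
  d4 = d3 + d2 + d1/3 = 79/9
  d5 = d3 + d1/5 + d4/4 = 1163/180
  d6 = d2/2 = 13/6
  d7 = d3/5 = 4/5
Walk from origin (0, 0):
  seg 1: up by d7 = 4/5 → (0, 4/5)
  seg 2: up by d6 = 13/6 → (0, 89/30)
  seg 3: right by d5 = 1163/180 → (1163/180, 89/30)
  seg 4: left by d7 = 4/5 → (1019/180, 89/30)
  seg 5: up by d4 = 79/9 → (1019/180, 1057/90)
  seg 6: right by d5 = 1163/180 → (1091/90, 1057/90)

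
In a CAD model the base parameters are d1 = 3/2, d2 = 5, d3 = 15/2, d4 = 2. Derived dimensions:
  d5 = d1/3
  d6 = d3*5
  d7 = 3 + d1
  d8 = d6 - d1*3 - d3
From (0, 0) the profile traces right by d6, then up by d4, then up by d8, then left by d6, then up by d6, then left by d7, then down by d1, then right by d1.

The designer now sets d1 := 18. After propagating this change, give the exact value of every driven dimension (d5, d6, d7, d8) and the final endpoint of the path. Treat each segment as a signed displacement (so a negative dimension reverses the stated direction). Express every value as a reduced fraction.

d5 = 6
d6 = 75/2
d7 = 21
d8 = -24
endpoint = (-3, -5/2)

Apply edit: d1 := 18
  d5 = d1/3 = 6
  d6 = d3*5 = 75/2
  d7 = 3 + d1 = 21
  d8 = d6 - d1*3 - d3 = -24
Walk from origin (0, 0):
  seg 1: right by d6 = 75/2 → (75/2, 0)
  seg 2: up by d4 = 2 → (75/2, 2)
  seg 3: up by d8 = -24 → (75/2, -22)
  seg 4: left by d6 = 75/2 → (0, -22)
  seg 5: up by d6 = 75/2 → (0, 31/2)
  seg 6: left by d7 = 21 → (-21, 31/2)
  seg 7: down by d1 = 18 → (-21, -5/2)
  seg 8: right by d1 = 18 → (-3, -5/2)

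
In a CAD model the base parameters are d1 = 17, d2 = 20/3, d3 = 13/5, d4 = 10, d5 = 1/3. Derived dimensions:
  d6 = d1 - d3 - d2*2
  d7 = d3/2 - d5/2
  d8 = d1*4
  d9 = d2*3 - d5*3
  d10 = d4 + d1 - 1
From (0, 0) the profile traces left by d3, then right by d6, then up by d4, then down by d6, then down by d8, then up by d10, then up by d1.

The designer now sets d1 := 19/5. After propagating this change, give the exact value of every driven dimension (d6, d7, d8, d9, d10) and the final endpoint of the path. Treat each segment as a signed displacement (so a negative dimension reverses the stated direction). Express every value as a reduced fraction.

Apply edit: d1 := 19/5
  d6 = d1 - d3 - d2*2 = -182/15
  d7 = d3/2 - d5/2 = 17/15
  d8 = d1*4 = 76/5
  d9 = d2*3 - d5*3 = 19
  d10 = d4 + d1 - 1 = 64/5
Walk from origin (0, 0):
  seg 1: left by d3 = 13/5 → (-13/5, 0)
  seg 2: right by d6 = -182/15 → (-221/15, 0)
  seg 3: up by d4 = 10 → (-221/15, 10)
  seg 4: down by d6 = -182/15 → (-221/15, 332/15)
  seg 5: down by d8 = 76/5 → (-221/15, 104/15)
  seg 6: up by d10 = 64/5 → (-221/15, 296/15)
  seg 7: up by d1 = 19/5 → (-221/15, 353/15)

d6 = -182/15
d7 = 17/15
d8 = 76/5
d9 = 19
d10 = 64/5
endpoint = (-221/15, 353/15)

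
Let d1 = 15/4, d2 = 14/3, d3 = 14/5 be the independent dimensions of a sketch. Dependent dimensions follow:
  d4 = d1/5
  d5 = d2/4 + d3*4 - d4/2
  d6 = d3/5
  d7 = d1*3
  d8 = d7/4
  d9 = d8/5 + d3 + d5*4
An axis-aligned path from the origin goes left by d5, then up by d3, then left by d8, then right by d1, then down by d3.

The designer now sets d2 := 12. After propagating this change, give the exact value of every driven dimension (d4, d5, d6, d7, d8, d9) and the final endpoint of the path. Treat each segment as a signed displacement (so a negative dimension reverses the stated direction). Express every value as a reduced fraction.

Apply edit: d2 := 12
  d4 = d1/5 = 3/4
  d5 = d2/4 + d3*4 - d4/2 = 553/40
  d6 = d3/5 = 14/25
  d7 = d1*3 = 45/4
  d8 = d7/4 = 45/16
  d9 = d8/5 + d3 + d5*4 = 4693/80
Walk from origin (0, 0):
  seg 1: left by d5 = 553/40 → (-553/40, 0)
  seg 2: up by d3 = 14/5 → (-553/40, 14/5)
  seg 3: left by d8 = 45/16 → (-1331/80, 14/5)
  seg 4: right by d1 = 15/4 → (-1031/80, 14/5)
  seg 5: down by d3 = 14/5 → (-1031/80, 0)

d4 = 3/4
d5 = 553/40
d6 = 14/25
d7 = 45/4
d8 = 45/16
d9 = 4693/80
endpoint = (-1031/80, 0)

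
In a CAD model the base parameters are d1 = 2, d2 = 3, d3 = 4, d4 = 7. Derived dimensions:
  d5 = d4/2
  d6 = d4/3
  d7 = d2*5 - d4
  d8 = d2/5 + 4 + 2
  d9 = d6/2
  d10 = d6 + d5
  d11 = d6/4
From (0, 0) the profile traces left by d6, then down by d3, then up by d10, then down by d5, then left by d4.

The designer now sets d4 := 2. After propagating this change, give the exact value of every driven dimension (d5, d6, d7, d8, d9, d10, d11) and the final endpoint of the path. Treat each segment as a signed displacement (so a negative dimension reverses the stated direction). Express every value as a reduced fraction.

Apply edit: d4 := 2
  d5 = d4/2 = 1
  d6 = d4/3 = 2/3
  d7 = d2*5 - d4 = 13
  d8 = d2/5 + 4 + 2 = 33/5
  d9 = d6/2 = 1/3
  d10 = d6 + d5 = 5/3
  d11 = d6/4 = 1/6
Walk from origin (0, 0):
  seg 1: left by d6 = 2/3 → (-2/3, 0)
  seg 2: down by d3 = 4 → (-2/3, -4)
  seg 3: up by d10 = 5/3 → (-2/3, -7/3)
  seg 4: down by d5 = 1 → (-2/3, -10/3)
  seg 5: left by d4 = 2 → (-8/3, -10/3)

d5 = 1
d6 = 2/3
d7 = 13
d8 = 33/5
d9 = 1/3
d10 = 5/3
d11 = 1/6
endpoint = (-8/3, -10/3)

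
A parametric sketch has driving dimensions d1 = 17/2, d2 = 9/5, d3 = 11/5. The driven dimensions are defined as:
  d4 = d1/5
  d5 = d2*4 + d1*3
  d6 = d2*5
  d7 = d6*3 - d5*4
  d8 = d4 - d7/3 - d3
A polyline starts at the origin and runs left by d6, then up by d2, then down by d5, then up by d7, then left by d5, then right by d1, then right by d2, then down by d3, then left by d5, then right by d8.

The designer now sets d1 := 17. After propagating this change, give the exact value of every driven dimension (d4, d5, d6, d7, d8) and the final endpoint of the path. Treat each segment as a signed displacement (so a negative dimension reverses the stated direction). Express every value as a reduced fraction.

d4 = 17/5
d5 = 291/5
d6 = 9
d7 = -1029/5
d8 = 349/5
endpoint = (-184/5, -1322/5)

Apply edit: d1 := 17
  d4 = d1/5 = 17/5
  d5 = d2*4 + d1*3 = 291/5
  d6 = d2*5 = 9
  d7 = d6*3 - d5*4 = -1029/5
  d8 = d4 - d7/3 - d3 = 349/5
Walk from origin (0, 0):
  seg 1: left by d6 = 9 → (-9, 0)
  seg 2: up by d2 = 9/5 → (-9, 9/5)
  seg 3: down by d5 = 291/5 → (-9, -282/5)
  seg 4: up by d7 = -1029/5 → (-9, -1311/5)
  seg 5: left by d5 = 291/5 → (-336/5, -1311/5)
  seg 6: right by d1 = 17 → (-251/5, -1311/5)
  seg 7: right by d2 = 9/5 → (-242/5, -1311/5)
  seg 8: down by d3 = 11/5 → (-242/5, -1322/5)
  seg 9: left by d5 = 291/5 → (-533/5, -1322/5)
  seg 10: right by d8 = 349/5 → (-184/5, -1322/5)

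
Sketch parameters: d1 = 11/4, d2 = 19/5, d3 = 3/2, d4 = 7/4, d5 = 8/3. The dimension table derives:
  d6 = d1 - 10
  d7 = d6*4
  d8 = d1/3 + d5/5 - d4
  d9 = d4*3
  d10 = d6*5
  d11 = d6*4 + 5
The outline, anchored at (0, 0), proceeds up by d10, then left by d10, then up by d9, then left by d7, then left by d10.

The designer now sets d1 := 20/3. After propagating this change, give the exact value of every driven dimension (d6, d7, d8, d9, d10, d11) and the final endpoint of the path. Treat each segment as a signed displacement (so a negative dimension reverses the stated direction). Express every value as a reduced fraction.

Apply edit: d1 := 20/3
  d6 = d1 - 10 = -10/3
  d7 = d6*4 = -40/3
  d8 = d1/3 + d5/5 - d4 = 181/180
  d9 = d4*3 = 21/4
  d10 = d6*5 = -50/3
  d11 = d6*4 + 5 = -25/3
Walk from origin (0, 0):
  seg 1: up by d10 = -50/3 → (0, -50/3)
  seg 2: left by d10 = -50/3 → (50/3, -50/3)
  seg 3: up by d9 = 21/4 → (50/3, -137/12)
  seg 4: left by d7 = -40/3 → (30, -137/12)
  seg 5: left by d10 = -50/3 → (140/3, -137/12)

d6 = -10/3
d7 = -40/3
d8 = 181/180
d9 = 21/4
d10 = -50/3
d11 = -25/3
endpoint = (140/3, -137/12)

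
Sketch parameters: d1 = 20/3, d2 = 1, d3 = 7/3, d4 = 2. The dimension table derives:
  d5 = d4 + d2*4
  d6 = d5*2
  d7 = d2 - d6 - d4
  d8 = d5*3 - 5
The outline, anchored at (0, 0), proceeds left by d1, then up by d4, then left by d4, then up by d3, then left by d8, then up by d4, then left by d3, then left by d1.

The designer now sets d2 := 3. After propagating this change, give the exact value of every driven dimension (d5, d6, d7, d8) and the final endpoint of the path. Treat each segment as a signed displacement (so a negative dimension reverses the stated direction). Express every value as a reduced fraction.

d5 = 14
d6 = 28
d7 = -27
d8 = 37
endpoint = (-164/3, 19/3)

Apply edit: d2 := 3
  d5 = d4 + d2*4 = 14
  d6 = d5*2 = 28
  d7 = d2 - d6 - d4 = -27
  d8 = d5*3 - 5 = 37
Walk from origin (0, 0):
  seg 1: left by d1 = 20/3 → (-20/3, 0)
  seg 2: up by d4 = 2 → (-20/3, 2)
  seg 3: left by d4 = 2 → (-26/3, 2)
  seg 4: up by d3 = 7/3 → (-26/3, 13/3)
  seg 5: left by d8 = 37 → (-137/3, 13/3)
  seg 6: up by d4 = 2 → (-137/3, 19/3)
  seg 7: left by d3 = 7/3 → (-48, 19/3)
  seg 8: left by d1 = 20/3 → (-164/3, 19/3)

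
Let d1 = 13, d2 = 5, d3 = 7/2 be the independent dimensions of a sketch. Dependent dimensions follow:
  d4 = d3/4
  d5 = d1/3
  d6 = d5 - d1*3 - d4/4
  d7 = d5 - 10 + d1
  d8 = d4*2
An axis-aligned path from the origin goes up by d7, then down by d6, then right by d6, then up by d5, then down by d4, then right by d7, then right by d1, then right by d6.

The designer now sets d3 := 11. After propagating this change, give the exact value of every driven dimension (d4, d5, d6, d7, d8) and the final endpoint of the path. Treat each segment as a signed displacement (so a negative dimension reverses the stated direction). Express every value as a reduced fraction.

d4 = 11/4
d5 = 13/3
d6 = -1697/48
d7 = 22/3
d8 = 11/2
endpoint = (-403/8, 2125/48)

Apply edit: d3 := 11
  d4 = d3/4 = 11/4
  d5 = d1/3 = 13/3
  d6 = d5 - d1*3 - d4/4 = -1697/48
  d7 = d5 - 10 + d1 = 22/3
  d8 = d4*2 = 11/2
Walk from origin (0, 0):
  seg 1: up by d7 = 22/3 → (0, 22/3)
  seg 2: down by d6 = -1697/48 → (0, 683/16)
  seg 3: right by d6 = -1697/48 → (-1697/48, 683/16)
  seg 4: up by d5 = 13/3 → (-1697/48, 2257/48)
  seg 5: down by d4 = 11/4 → (-1697/48, 2125/48)
  seg 6: right by d7 = 22/3 → (-1345/48, 2125/48)
  seg 7: right by d1 = 13 → (-721/48, 2125/48)
  seg 8: right by d6 = -1697/48 → (-403/8, 2125/48)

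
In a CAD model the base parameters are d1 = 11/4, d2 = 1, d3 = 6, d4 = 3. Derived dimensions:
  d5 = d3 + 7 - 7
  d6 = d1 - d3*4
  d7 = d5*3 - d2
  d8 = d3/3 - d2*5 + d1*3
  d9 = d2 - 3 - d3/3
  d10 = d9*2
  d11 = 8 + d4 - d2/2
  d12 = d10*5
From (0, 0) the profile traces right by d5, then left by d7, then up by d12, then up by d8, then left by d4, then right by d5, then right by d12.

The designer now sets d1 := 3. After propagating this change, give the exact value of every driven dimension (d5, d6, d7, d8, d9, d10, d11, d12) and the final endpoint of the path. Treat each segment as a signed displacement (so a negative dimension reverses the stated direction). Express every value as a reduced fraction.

Apply edit: d1 := 3
  d5 = d3 + 7 - 7 = 6
  d6 = d1 - d3*4 = -21
  d7 = d5*3 - d2 = 17
  d8 = d3/3 - d2*5 + d1*3 = 6
  d9 = d2 - 3 - d3/3 = -4
  d10 = d9*2 = -8
  d11 = 8 + d4 - d2/2 = 21/2
  d12 = d10*5 = -40
Walk from origin (0, 0):
  seg 1: right by d5 = 6 → (6, 0)
  seg 2: left by d7 = 17 → (-11, 0)
  seg 3: up by d12 = -40 → (-11, -40)
  seg 4: up by d8 = 6 → (-11, -34)
  seg 5: left by d4 = 3 → (-14, -34)
  seg 6: right by d5 = 6 → (-8, -34)
  seg 7: right by d12 = -40 → (-48, -34)

d5 = 6
d6 = -21
d7 = 17
d8 = 6
d9 = -4
d10 = -8
d11 = 21/2
d12 = -40
endpoint = (-48, -34)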